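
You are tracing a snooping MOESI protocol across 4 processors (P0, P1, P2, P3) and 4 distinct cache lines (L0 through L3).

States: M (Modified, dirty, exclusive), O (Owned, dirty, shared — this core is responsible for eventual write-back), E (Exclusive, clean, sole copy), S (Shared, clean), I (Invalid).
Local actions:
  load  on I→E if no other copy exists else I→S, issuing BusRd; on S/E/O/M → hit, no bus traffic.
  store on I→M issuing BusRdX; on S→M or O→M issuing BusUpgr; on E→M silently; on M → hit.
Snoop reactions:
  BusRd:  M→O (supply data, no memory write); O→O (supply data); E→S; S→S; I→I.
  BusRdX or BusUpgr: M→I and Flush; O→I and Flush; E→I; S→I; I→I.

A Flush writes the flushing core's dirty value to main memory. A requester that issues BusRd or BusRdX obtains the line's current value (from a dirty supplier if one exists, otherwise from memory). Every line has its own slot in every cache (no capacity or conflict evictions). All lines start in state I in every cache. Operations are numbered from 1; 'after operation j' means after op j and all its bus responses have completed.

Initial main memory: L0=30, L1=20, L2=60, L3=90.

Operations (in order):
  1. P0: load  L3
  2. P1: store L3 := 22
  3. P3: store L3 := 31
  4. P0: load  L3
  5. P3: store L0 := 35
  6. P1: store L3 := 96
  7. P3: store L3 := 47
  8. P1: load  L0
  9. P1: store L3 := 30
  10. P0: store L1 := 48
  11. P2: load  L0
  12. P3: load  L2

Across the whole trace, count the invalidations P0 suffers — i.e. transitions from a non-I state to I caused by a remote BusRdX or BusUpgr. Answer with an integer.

  op1 P0: load  L3 → E/I/I/I on L3; bus BusRd; mem=90
  op2 P1: store L3 := 22 → I/M/I/I on L3; bus BusRdX; mem=90
  op3 P3: store L3 := 31 → I/I/I/M on L3; bus BusRdX Flush; mem=22
  op4 P0: load  L3 → S/I/I/O on L3; bus BusRd; mem=22
  op5 P3: store L0 := 35 → I/I/I/M on L0; bus BusRdX; mem=30
  op6 P1: store L3 := 96 → I/M/I/I on L3; bus BusRdX Flush; mem=31
  op7 P3: store L3 := 47 → I/I/I/M on L3; bus BusRdX Flush; mem=96
  op8 P1: load  L0 → I/S/I/O on L0; bus BusRd; mem=30
  op9 P1: store L3 := 30 → I/M/I/I on L3; bus BusRdX Flush; mem=47
  op10 P0: store L1 := 48 → M/I/I/I on L1; bus BusRdX; mem=20
  op11 P2: load  L0 → I/S/S/O on L0; bus BusRd; mem=30
  op12 P3: load  L2 → I/I/I/E on L2; bus BusRd; mem=60

invalidations = 2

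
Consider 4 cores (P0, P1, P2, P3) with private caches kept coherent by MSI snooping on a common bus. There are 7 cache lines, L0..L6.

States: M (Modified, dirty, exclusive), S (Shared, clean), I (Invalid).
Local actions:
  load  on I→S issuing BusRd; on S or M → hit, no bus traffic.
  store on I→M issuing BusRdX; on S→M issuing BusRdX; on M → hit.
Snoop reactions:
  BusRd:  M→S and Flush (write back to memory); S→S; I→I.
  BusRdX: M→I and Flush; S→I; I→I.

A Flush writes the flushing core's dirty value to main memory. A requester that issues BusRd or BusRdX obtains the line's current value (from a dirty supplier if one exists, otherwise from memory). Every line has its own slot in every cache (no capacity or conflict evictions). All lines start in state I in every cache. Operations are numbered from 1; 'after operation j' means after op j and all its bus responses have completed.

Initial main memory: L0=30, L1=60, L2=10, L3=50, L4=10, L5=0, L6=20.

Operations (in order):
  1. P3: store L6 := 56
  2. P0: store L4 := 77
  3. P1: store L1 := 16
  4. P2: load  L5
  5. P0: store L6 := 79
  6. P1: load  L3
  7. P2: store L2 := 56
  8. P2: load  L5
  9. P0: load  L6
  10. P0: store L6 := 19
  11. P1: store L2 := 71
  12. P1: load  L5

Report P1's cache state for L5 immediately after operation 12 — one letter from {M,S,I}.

  op1 P3: store L6 := 56 → I/I/I/M on L6; bus BusRdX; mem=20
  op2 P0: store L4 := 77 → M/I/I/I on L4; bus BusRdX; mem=10
  op3 P1: store L1 := 16 → I/M/I/I on L1; bus BusRdX; mem=60
  op4 P2: load  L5 → I/I/S/I on L5; bus BusRd; mem=0
  op5 P0: store L6 := 79 → M/I/I/I on L6; bus BusRdX Flush; mem=56
  op6 P1: load  L3 → I/S/I/I on L3; bus BusRd; mem=50
  op7 P2: store L2 := 56 → I/I/M/I on L2; bus BusRdX; mem=10
  op8 P2: load  L5 → I/I/S/I on L5; bus (none); mem=0
  op9 P0: load  L6 → M/I/I/I on L6; bus (none); mem=56
  op10 P0: store L6 := 19 → M/I/I/I on L6; bus (none); mem=56
  op11 P1: store L2 := 71 → I/M/I/I on L2; bus BusRdX Flush; mem=56
  op12 P1: load  L5 → I/S/S/I on L5; bus BusRd; mem=0

state = S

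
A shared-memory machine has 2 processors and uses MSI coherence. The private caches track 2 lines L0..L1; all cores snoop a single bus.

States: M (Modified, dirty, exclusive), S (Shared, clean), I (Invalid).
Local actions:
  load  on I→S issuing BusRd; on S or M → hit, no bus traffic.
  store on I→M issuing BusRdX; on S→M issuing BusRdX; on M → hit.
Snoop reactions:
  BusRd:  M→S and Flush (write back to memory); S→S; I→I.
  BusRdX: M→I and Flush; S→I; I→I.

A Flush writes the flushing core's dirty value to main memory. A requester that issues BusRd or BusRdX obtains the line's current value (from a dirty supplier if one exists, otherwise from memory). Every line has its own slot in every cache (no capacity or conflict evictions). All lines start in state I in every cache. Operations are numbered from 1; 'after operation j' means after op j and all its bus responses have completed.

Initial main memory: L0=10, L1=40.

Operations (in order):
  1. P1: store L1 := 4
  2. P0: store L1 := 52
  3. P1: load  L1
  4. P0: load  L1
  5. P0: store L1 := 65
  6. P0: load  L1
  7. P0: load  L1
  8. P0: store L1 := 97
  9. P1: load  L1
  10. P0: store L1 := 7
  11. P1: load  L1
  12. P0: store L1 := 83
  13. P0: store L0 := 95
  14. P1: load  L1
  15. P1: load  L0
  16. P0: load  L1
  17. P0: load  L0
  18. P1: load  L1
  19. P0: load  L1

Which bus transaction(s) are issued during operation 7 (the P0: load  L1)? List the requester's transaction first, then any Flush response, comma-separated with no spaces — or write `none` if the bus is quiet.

bus = none

[1] P1: store L1 := 4 | P0:I, P1:M(4) | bus: BusRdX
[2] P0: store L1 := 52 | P0:M(52), P1:I | bus: BusRdX,Flush
[3] P1: load  L1 | P0:S(52), P1:S(52) | bus: BusRd,Flush
[4] P0: load  L1 | P0:S(52), P1:S(52) | bus: none
[5] P0: store L1 := 65 | P0:M(65), P1:I | bus: BusRdX
[6] P0: load  L1 | P0:M(65), P1:I | bus: none
[7] P0: load  L1 | P0:M(65), P1:I | bus: none
[8] P0: store L1 := 97 | P0:M(97), P1:I | bus: none
[9] P1: load  L1 | P0:S(97), P1:S(97) | bus: BusRd,Flush
[10] P0: store L1 := 7 | P0:M(7), P1:I | bus: BusRdX
[11] P1: load  L1 | P0:S(7), P1:S(7) | bus: BusRd,Flush
[12] P0: store L1 := 83 | P0:M(83), P1:I | bus: BusRdX
[13] P0: store L0 := 95 | P0:M(95), P1:I | bus: BusRdX
[14] P1: load  L1 | P0:S(83), P1:S(83) | bus: BusRd,Flush
[15] P1: load  L0 | P0:S(95), P1:S(95) | bus: BusRd,Flush
[16] P0: load  L1 | P0:S(83), P1:S(83) | bus: none
[17] P0: load  L0 | P0:S(95), P1:S(95) | bus: none
[18] P1: load  L1 | P0:S(83), P1:S(83) | bus: none
[19] P0: load  L1 | P0:S(83), P1:S(83) | bus: none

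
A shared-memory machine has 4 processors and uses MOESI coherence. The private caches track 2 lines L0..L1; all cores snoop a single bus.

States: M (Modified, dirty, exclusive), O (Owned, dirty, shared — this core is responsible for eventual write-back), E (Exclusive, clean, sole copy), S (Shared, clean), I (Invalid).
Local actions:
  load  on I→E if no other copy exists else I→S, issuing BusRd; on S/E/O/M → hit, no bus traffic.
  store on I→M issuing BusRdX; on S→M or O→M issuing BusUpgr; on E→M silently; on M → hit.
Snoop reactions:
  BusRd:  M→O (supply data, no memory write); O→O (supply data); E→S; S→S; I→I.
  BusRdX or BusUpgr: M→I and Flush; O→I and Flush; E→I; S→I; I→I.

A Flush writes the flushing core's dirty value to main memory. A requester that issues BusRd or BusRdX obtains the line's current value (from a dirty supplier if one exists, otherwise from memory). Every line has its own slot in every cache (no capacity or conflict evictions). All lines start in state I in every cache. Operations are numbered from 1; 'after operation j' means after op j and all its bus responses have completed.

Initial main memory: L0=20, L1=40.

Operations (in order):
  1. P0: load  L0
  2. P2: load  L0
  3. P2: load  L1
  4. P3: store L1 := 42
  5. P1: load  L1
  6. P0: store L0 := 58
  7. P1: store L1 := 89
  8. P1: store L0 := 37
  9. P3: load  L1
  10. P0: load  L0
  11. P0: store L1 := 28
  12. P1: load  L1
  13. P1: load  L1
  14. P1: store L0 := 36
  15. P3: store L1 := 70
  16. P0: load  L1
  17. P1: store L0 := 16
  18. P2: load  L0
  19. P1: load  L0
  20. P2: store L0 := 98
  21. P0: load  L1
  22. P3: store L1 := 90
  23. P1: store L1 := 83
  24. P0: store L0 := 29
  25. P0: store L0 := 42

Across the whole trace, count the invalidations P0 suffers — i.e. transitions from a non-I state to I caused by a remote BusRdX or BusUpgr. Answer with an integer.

1. P0: load  L0  bus=[BusRd]  L0: P0=E P1=I P2=I P3=I  mem[L0]=20
2. P2: load  L0  bus=[BusRd]  L0: P0=S P1=I P2=S P3=I  mem[L0]=20
3. P2: load  L1  bus=[BusRd]  L1: P0=I P1=I P2=E P3=I  mem[L1]=40
4. P3: store L1 := 42  bus=[BusRdX]  L1: P0=I P1=I P2=I P3=M  mem[L1]=40
5. P1: load  L1  bus=[BusRd]  L1: P0=I P1=S P2=I P3=O  mem[L1]=40
6. P0: store L0 := 58  bus=[BusUpgr]  L0: P0=M P1=I P2=I P3=I  mem[L0]=20
7. P1: store L1 := 89  bus=[BusUpgr,Flush]  L1: P0=I P1=M P2=I P3=I  mem[L1]=42
8. P1: store L0 := 37  bus=[BusRdX,Flush]  L0: P0=I P1=M P2=I P3=I  mem[L0]=58
9. P3: load  L1  bus=[BusRd]  L1: P0=I P1=O P2=I P3=S  mem[L1]=42
10. P0: load  L0  bus=[BusRd]  L0: P0=S P1=O P2=I P3=I  mem[L0]=58
11. P0: store L1 := 28  bus=[BusRdX,Flush]  L1: P0=M P1=I P2=I P3=I  mem[L1]=89
12. P1: load  L1  bus=[BusRd]  L1: P0=O P1=S P2=I P3=I  mem[L1]=89
13. P1: load  L1  bus=[-]  L1: P0=O P1=S P2=I P3=I  mem[L1]=89
14. P1: store L0 := 36  bus=[BusUpgr]  L0: P0=I P1=M P2=I P3=I  mem[L0]=58
15. P3: store L1 := 70  bus=[BusRdX,Flush]  L1: P0=I P1=I P2=I P3=M  mem[L1]=28
16. P0: load  L1  bus=[BusRd]  L1: P0=S P1=I P2=I P3=O  mem[L1]=28
17. P1: store L0 := 16  bus=[-]  L0: P0=I P1=M P2=I P3=I  mem[L0]=58
18. P2: load  L0  bus=[BusRd]  L0: P0=I P1=O P2=S P3=I  mem[L0]=58
19. P1: load  L0  bus=[-]  L0: P0=I P1=O P2=S P3=I  mem[L0]=58
20. P2: store L0 := 98  bus=[BusUpgr,Flush]  L0: P0=I P1=I P2=M P3=I  mem[L0]=16
21. P0: load  L1  bus=[-]  L1: P0=S P1=I P2=I P3=O  mem[L1]=28
22. P3: store L1 := 90  bus=[BusUpgr]  L1: P0=I P1=I P2=I P3=M  mem[L1]=28
23. P1: store L1 := 83  bus=[BusRdX,Flush]  L1: P0=I P1=M P2=I P3=I  mem[L1]=90
24. P0: store L0 := 29  bus=[BusRdX,Flush]  L0: P0=M P1=I P2=I P3=I  mem[L0]=98
25. P0: store L0 := 42  bus=[-]  L0: P0=M P1=I P2=I P3=I  mem[L0]=98

invalidations = 4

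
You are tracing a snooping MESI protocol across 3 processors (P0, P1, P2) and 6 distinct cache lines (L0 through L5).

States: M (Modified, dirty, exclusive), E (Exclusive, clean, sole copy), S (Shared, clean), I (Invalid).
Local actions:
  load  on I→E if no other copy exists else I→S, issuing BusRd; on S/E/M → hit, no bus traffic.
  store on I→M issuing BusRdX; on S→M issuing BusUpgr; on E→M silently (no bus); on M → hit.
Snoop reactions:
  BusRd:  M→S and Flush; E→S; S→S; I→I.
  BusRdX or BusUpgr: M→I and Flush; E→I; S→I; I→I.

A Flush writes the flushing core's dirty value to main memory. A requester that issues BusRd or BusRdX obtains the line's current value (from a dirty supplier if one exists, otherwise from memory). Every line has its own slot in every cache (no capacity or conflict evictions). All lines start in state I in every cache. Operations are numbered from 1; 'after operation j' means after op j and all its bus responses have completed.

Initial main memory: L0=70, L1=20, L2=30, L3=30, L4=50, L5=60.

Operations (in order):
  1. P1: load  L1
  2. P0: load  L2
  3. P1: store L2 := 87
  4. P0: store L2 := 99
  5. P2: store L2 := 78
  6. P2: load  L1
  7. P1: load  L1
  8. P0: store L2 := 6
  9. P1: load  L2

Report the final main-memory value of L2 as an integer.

memory[L2] = 6

step 1: P1: load  L1  ⟶  IEI  (L1)  txn=BusRd  M[L1]=20
step 2: P0: load  L2  ⟶  EII  (L2)  txn=BusRd  M[L2]=30
step 3: P1: store L2 := 87  ⟶  IMI  (L2)  txn=BusRdX  M[L2]=30
step 4: P0: store L2 := 99  ⟶  MII  (L2)  txn=BusRdX+Flush  M[L2]=87
step 5: P2: store L2 := 78  ⟶  IIM  (L2)  txn=BusRdX+Flush  M[L2]=99
step 6: P2: load  L1  ⟶  ISS  (L1)  txn=BusRd  M[L1]=20
step 7: P1: load  L1  ⟶  ISS  (L1)  txn=∅  M[L1]=20
step 8: P0: store L2 := 6  ⟶  MII  (L2)  txn=BusRdX+Flush  M[L2]=78
step 9: P1: load  L2  ⟶  SSI  (L2)  txn=BusRd+Flush  M[L2]=6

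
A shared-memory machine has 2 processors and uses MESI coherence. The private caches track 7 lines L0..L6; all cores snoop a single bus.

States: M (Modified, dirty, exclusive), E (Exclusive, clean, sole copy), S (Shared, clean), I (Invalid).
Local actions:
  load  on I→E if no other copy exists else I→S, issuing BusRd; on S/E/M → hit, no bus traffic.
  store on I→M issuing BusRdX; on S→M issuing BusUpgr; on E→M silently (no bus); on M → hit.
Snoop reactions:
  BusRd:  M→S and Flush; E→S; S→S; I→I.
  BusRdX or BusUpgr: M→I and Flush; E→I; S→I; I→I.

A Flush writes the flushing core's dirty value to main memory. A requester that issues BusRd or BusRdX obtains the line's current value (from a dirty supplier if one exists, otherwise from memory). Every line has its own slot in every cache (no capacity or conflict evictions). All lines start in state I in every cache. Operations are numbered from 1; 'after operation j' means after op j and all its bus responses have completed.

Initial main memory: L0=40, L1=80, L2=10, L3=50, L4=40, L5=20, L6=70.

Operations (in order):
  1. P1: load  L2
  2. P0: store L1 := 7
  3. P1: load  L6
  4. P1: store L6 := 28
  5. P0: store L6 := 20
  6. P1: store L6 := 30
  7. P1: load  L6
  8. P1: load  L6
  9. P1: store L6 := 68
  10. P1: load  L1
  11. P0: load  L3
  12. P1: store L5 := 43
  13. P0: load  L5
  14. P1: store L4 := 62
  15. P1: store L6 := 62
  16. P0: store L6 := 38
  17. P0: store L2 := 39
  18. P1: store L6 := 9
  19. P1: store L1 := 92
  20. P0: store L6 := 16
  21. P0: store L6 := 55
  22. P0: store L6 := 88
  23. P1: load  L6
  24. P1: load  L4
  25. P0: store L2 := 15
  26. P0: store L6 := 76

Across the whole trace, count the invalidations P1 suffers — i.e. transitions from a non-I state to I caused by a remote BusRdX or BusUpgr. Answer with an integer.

step 1: P1: load  L2  ⟶  IE  (L2)  txn=BusRd  M[L2]=10
step 2: P0: store L1 := 7  ⟶  MI  (L1)  txn=BusRdX  M[L1]=80
step 3: P1: load  L6  ⟶  IE  (L6)  txn=BusRd  M[L6]=70
step 4: P1: store L6 := 28  ⟶  IM  (L6)  txn=∅  M[L6]=70
step 5: P0: store L6 := 20  ⟶  MI  (L6)  txn=BusRdX+Flush  M[L6]=28
step 6: P1: store L6 := 30  ⟶  IM  (L6)  txn=BusRdX+Flush  M[L6]=20
step 7: P1: load  L6  ⟶  IM  (L6)  txn=∅  M[L6]=20
step 8: P1: load  L6  ⟶  IM  (L6)  txn=∅  M[L6]=20
step 9: P1: store L6 := 68  ⟶  IM  (L6)  txn=∅  M[L6]=20
step 10: P1: load  L1  ⟶  SS  (L1)  txn=BusRd+Flush  M[L1]=7
step 11: P0: load  L3  ⟶  EI  (L3)  txn=BusRd  M[L3]=50
step 12: P1: store L5 := 43  ⟶  IM  (L5)  txn=BusRdX  M[L5]=20
step 13: P0: load  L5  ⟶  SS  (L5)  txn=BusRd+Flush  M[L5]=43
step 14: P1: store L4 := 62  ⟶  IM  (L4)  txn=BusRdX  M[L4]=40
step 15: P1: store L6 := 62  ⟶  IM  (L6)  txn=∅  M[L6]=20
step 16: P0: store L6 := 38  ⟶  MI  (L6)  txn=BusRdX+Flush  M[L6]=62
step 17: P0: store L2 := 39  ⟶  MI  (L2)  txn=BusRdX  M[L2]=10
step 18: P1: store L6 := 9  ⟶  IM  (L6)  txn=BusRdX+Flush  M[L6]=38
step 19: P1: store L1 := 92  ⟶  IM  (L1)  txn=BusUpgr  M[L1]=7
step 20: P0: store L6 := 16  ⟶  MI  (L6)  txn=BusRdX+Flush  M[L6]=9
step 21: P0: store L6 := 55  ⟶  MI  (L6)  txn=∅  M[L6]=9
step 22: P0: store L6 := 88  ⟶  MI  (L6)  txn=∅  M[L6]=9
step 23: P1: load  L6  ⟶  SS  (L6)  txn=BusRd+Flush  M[L6]=88
step 24: P1: load  L4  ⟶  IM  (L4)  txn=∅  M[L4]=40
step 25: P0: store L2 := 15  ⟶  MI  (L2)  txn=∅  M[L2]=10
step 26: P0: store L6 := 76  ⟶  MI  (L6)  txn=BusUpgr  M[L6]=88

invalidations = 5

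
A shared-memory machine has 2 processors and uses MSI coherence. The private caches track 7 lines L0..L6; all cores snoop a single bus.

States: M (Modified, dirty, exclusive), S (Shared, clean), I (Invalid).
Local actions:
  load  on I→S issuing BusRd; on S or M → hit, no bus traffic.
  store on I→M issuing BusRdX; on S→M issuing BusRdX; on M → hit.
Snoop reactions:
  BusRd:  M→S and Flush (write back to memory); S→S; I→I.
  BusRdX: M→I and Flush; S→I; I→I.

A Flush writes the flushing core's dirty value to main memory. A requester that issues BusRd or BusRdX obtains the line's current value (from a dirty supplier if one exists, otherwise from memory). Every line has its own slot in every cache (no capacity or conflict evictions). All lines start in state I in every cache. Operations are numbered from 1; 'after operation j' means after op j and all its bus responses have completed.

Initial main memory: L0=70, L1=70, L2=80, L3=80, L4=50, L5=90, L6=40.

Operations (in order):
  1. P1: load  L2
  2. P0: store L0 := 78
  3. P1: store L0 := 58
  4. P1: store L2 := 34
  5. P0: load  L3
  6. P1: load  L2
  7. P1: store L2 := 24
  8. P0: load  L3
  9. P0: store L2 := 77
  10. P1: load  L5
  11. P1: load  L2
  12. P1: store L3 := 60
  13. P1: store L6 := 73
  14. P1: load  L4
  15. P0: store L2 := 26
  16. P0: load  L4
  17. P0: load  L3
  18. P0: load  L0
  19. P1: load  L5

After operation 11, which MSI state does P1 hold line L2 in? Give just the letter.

step 1: P1: load  L2  ⟶  IS  (L2)  txn=BusRd  M[L2]=80
step 2: P0: store L0 := 78  ⟶  MI  (L0)  txn=BusRdX  M[L0]=70
step 3: P1: store L0 := 58  ⟶  IM  (L0)  txn=BusRdX+Flush  M[L0]=78
step 4: P1: store L2 := 34  ⟶  IM  (L2)  txn=BusRdX  M[L2]=80
step 5: P0: load  L3  ⟶  SI  (L3)  txn=BusRd  M[L3]=80
step 6: P1: load  L2  ⟶  IM  (L2)  txn=∅  M[L2]=80
step 7: P1: store L2 := 24  ⟶  IM  (L2)  txn=∅  M[L2]=80
step 8: P0: load  L3  ⟶  SI  (L3)  txn=∅  M[L3]=80
step 9: P0: store L2 := 77  ⟶  MI  (L2)  txn=BusRdX+Flush  M[L2]=24
step 10: P1: load  L5  ⟶  IS  (L5)  txn=BusRd  M[L5]=90
step 11: P1: load  L2  ⟶  SS  (L2)  txn=BusRd+Flush  M[L2]=77
step 12: P1: store L3 := 60  ⟶  IM  (L3)  txn=BusRdX  M[L3]=80
step 13: P1: store L6 := 73  ⟶  IM  (L6)  txn=BusRdX  M[L6]=40
step 14: P1: load  L4  ⟶  IS  (L4)  txn=BusRd  M[L4]=50
step 15: P0: store L2 := 26  ⟶  MI  (L2)  txn=BusRdX  M[L2]=77
step 16: P0: load  L4  ⟶  SS  (L4)  txn=BusRd  M[L4]=50
step 17: P0: load  L3  ⟶  SS  (L3)  txn=BusRd+Flush  M[L3]=60
step 18: P0: load  L0  ⟶  SS  (L0)  txn=BusRd+Flush  M[L0]=58
step 19: P1: load  L5  ⟶  IS  (L5)  txn=∅  M[L5]=90

state = S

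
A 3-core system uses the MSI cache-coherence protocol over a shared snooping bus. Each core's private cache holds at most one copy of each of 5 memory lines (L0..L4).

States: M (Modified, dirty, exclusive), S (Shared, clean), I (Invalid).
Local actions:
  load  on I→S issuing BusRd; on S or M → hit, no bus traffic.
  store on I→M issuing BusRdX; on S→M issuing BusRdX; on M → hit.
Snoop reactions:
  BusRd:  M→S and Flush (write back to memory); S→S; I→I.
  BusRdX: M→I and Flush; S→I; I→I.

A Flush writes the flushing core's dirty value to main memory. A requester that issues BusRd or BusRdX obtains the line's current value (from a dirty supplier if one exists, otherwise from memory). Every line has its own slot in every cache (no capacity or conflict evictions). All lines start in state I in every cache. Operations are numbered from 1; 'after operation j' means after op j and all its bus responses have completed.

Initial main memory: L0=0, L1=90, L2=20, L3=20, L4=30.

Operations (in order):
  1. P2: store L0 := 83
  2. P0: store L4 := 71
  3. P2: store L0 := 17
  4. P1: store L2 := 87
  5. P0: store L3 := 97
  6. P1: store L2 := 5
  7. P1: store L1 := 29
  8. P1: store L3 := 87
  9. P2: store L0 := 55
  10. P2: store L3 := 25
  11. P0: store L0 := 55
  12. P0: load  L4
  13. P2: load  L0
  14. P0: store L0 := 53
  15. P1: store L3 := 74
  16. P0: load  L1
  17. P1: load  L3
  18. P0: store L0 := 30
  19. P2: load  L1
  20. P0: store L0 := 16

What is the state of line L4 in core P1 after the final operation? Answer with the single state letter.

1. P2: store L0 := 83  bus=[BusRdX]  L0: P0=I P1=I P2=M  mem[L0]=0
2. P0: store L4 := 71  bus=[BusRdX]  L4: P0=M P1=I P2=I  mem[L4]=30
3. P2: store L0 := 17  bus=[-]  L0: P0=I P1=I P2=M  mem[L0]=0
4. P1: store L2 := 87  bus=[BusRdX]  L2: P0=I P1=M P2=I  mem[L2]=20
5. P0: store L3 := 97  bus=[BusRdX]  L3: P0=M P1=I P2=I  mem[L3]=20
6. P1: store L2 := 5  bus=[-]  L2: P0=I P1=M P2=I  mem[L2]=20
7. P1: store L1 := 29  bus=[BusRdX]  L1: P0=I P1=M P2=I  mem[L1]=90
8. P1: store L3 := 87  bus=[BusRdX,Flush]  L3: P0=I P1=M P2=I  mem[L3]=97
9. P2: store L0 := 55  bus=[-]  L0: P0=I P1=I P2=M  mem[L0]=0
10. P2: store L3 := 25  bus=[BusRdX,Flush]  L3: P0=I P1=I P2=M  mem[L3]=87
11. P0: store L0 := 55  bus=[BusRdX,Flush]  L0: P0=M P1=I P2=I  mem[L0]=55
12. P0: load  L4  bus=[-]  L4: P0=M P1=I P2=I  mem[L4]=30
13. P2: load  L0  bus=[BusRd,Flush]  L0: P0=S P1=I P2=S  mem[L0]=55
14. P0: store L0 := 53  bus=[BusRdX]  L0: P0=M P1=I P2=I  mem[L0]=55
15. P1: store L3 := 74  bus=[BusRdX,Flush]  L3: P0=I P1=M P2=I  mem[L3]=25
16. P0: load  L1  bus=[BusRd,Flush]  L1: P0=S P1=S P2=I  mem[L1]=29
17. P1: load  L3  bus=[-]  L3: P0=I P1=M P2=I  mem[L3]=25
18. P0: store L0 := 30  bus=[-]  L0: P0=M P1=I P2=I  mem[L0]=55
19. P2: load  L1  bus=[BusRd]  L1: P0=S P1=S P2=S  mem[L1]=29
20. P0: store L0 := 16  bus=[-]  L0: P0=M P1=I P2=I  mem[L0]=55

state = I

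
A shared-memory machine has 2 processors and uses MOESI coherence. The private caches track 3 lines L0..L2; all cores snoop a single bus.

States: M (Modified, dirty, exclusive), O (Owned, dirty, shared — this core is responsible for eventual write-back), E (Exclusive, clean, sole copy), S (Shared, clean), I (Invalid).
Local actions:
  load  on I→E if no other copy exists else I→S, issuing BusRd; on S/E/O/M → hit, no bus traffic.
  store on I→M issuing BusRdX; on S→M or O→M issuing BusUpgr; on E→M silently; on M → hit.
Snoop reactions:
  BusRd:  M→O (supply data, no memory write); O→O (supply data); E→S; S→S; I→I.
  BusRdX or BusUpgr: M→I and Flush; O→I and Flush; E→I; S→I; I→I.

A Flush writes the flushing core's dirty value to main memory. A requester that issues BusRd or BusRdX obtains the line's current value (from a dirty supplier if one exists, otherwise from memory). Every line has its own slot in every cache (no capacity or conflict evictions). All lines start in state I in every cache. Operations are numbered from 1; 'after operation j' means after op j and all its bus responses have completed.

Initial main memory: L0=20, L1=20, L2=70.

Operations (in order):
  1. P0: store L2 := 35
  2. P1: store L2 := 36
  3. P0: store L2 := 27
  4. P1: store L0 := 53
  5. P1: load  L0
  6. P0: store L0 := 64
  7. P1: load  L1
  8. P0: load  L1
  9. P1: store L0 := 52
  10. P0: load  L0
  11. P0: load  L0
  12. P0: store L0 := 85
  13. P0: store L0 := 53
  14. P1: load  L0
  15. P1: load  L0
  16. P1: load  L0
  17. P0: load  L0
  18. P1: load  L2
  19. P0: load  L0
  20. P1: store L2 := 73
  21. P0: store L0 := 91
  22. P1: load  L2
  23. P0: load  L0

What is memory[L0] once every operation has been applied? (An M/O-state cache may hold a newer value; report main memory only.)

  op1 P0: store L2 := 35 → M/I on L2; bus BusRdX; mem=70
  op2 P1: store L2 := 36 → I/M on L2; bus BusRdX Flush; mem=35
  op3 P0: store L2 := 27 → M/I on L2; bus BusRdX Flush; mem=36
  op4 P1: store L0 := 53 → I/M on L0; bus BusRdX; mem=20
  op5 P1: load  L0 → I/M on L0; bus (none); mem=20
  op6 P0: store L0 := 64 → M/I on L0; bus BusRdX Flush; mem=53
  op7 P1: load  L1 → I/E on L1; bus BusRd; mem=20
  op8 P0: load  L1 → S/S on L1; bus BusRd; mem=20
  op9 P1: store L0 := 52 → I/M on L0; bus BusRdX Flush; mem=64
  op10 P0: load  L0 → S/O on L0; bus BusRd; mem=64
  op11 P0: load  L0 → S/O on L0; bus (none); mem=64
  op12 P0: store L0 := 85 → M/I on L0; bus BusUpgr Flush; mem=52
  op13 P0: store L0 := 53 → M/I on L0; bus (none); mem=52
  op14 P1: load  L0 → O/S on L0; bus BusRd; mem=52
  op15 P1: load  L0 → O/S on L0; bus (none); mem=52
  op16 P1: load  L0 → O/S on L0; bus (none); mem=52
  op17 P0: load  L0 → O/S on L0; bus (none); mem=52
  op18 P1: load  L2 → O/S on L2; bus BusRd; mem=36
  op19 P0: load  L0 → O/S on L0; bus (none); mem=52
  op20 P1: store L2 := 73 → I/M on L2; bus BusUpgr Flush; mem=27
  op21 P0: store L0 := 91 → M/I on L0; bus BusUpgr; mem=52
  op22 P1: load  L2 → I/M on L2; bus (none); mem=27
  op23 P0: load  L0 → M/I on L0; bus (none); mem=52

memory[L0] = 52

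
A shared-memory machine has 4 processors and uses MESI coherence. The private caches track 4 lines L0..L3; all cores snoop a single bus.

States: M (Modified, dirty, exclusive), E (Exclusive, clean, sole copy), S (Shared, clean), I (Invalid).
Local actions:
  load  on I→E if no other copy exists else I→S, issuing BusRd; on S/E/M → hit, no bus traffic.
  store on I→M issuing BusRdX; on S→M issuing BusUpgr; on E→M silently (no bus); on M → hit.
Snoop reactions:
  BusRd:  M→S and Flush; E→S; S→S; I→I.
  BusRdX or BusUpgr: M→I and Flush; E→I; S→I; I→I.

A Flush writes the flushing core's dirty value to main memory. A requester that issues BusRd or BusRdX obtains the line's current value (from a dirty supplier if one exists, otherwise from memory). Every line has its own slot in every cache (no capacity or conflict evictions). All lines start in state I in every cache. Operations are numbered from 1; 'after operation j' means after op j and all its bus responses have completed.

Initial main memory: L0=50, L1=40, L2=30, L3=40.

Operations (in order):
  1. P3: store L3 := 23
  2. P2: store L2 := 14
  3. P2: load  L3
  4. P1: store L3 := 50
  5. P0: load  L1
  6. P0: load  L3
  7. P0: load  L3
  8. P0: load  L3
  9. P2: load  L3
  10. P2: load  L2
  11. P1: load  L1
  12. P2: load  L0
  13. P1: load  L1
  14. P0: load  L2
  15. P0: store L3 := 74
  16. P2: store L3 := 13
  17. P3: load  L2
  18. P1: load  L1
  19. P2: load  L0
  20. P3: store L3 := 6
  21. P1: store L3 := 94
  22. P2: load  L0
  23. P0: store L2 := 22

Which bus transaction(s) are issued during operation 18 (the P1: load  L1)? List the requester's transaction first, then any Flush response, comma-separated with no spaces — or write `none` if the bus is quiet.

bus = none

step 1: P3: store L3 := 23  ⟶  IIIM  (L3)  txn=BusRdX  M[L3]=40
step 2: P2: store L2 := 14  ⟶  IIMI  (L2)  txn=BusRdX  M[L2]=30
step 3: P2: load  L3  ⟶  IISS  (L3)  txn=BusRd+Flush  M[L3]=23
step 4: P1: store L3 := 50  ⟶  IMII  (L3)  txn=BusRdX  M[L3]=23
step 5: P0: load  L1  ⟶  EIII  (L1)  txn=BusRd  M[L1]=40
step 6: P0: load  L3  ⟶  SSII  (L3)  txn=BusRd+Flush  M[L3]=50
step 7: P0: load  L3  ⟶  SSII  (L3)  txn=∅  M[L3]=50
step 8: P0: load  L3  ⟶  SSII  (L3)  txn=∅  M[L3]=50
step 9: P2: load  L3  ⟶  SSSI  (L3)  txn=BusRd  M[L3]=50
step 10: P2: load  L2  ⟶  IIMI  (L2)  txn=∅  M[L2]=30
step 11: P1: load  L1  ⟶  SSII  (L1)  txn=BusRd  M[L1]=40
step 12: P2: load  L0  ⟶  IIEI  (L0)  txn=BusRd  M[L0]=50
step 13: P1: load  L1  ⟶  SSII  (L1)  txn=∅  M[L1]=40
step 14: P0: load  L2  ⟶  SISI  (L2)  txn=BusRd+Flush  M[L2]=14
step 15: P0: store L3 := 74  ⟶  MIII  (L3)  txn=BusUpgr  M[L3]=50
step 16: P2: store L3 := 13  ⟶  IIMI  (L3)  txn=BusRdX+Flush  M[L3]=74
step 17: P3: load  L2  ⟶  SISS  (L2)  txn=BusRd  M[L2]=14
step 18: P1: load  L1  ⟶  SSII  (L1)  txn=∅  M[L1]=40
step 19: P2: load  L0  ⟶  IIEI  (L0)  txn=∅  M[L0]=50
step 20: P3: store L3 := 6  ⟶  IIIM  (L3)  txn=BusRdX+Flush  M[L3]=13
step 21: P1: store L3 := 94  ⟶  IMII  (L3)  txn=BusRdX+Flush  M[L3]=6
step 22: P2: load  L0  ⟶  IIEI  (L0)  txn=∅  M[L0]=50
step 23: P0: store L2 := 22  ⟶  MIII  (L2)  txn=BusUpgr  M[L2]=14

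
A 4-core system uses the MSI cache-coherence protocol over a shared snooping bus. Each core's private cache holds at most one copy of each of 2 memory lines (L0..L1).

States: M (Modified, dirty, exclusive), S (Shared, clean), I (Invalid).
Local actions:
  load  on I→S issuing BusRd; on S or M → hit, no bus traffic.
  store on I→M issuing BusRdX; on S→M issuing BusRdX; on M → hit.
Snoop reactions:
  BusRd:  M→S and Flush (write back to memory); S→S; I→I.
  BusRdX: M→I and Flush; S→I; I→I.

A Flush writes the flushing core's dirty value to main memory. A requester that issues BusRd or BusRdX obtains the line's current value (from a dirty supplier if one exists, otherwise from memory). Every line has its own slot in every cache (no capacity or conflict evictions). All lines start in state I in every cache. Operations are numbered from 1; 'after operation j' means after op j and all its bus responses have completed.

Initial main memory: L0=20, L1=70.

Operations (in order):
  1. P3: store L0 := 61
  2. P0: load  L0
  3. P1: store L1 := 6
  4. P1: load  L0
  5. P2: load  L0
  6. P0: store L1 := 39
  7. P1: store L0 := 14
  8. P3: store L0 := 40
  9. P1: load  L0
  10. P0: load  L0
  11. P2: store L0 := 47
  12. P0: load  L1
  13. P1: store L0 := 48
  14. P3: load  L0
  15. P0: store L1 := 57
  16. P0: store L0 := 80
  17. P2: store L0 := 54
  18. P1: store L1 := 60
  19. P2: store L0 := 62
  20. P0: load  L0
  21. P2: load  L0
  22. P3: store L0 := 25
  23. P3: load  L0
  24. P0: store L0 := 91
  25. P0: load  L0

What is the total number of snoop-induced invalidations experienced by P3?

invalidations = 4

[1] P3: store L0 := 61 | P0:I, P1:I, P2:I, P3:M(61) | bus: BusRdX
[2] P0: load  L0 | P0:S(61), P1:I, P2:I, P3:S(61) | bus: BusRd,Flush
[3] P1: store L1 := 6 | P0:I, P1:M(6), P2:I, P3:I | bus: BusRdX
[4] P1: load  L0 | P0:S(61), P1:S(61), P2:I, P3:S(61) | bus: BusRd
[5] P2: load  L0 | P0:S(61), P1:S(61), P2:S(61), P3:S(61) | bus: BusRd
[6] P0: store L1 := 39 | P0:M(39), P1:I, P2:I, P3:I | bus: BusRdX,Flush
[7] P1: store L0 := 14 | P0:I, P1:M(14), P2:I, P3:I | bus: BusRdX
[8] P3: store L0 := 40 | P0:I, P1:I, P2:I, P3:M(40) | bus: BusRdX,Flush
[9] P1: load  L0 | P0:I, P1:S(40), P2:I, P3:S(40) | bus: BusRd,Flush
[10] P0: load  L0 | P0:S(40), P1:S(40), P2:I, P3:S(40) | bus: BusRd
[11] P2: store L0 := 47 | P0:I, P1:I, P2:M(47), P3:I | bus: BusRdX
[12] P0: load  L1 | P0:M(39), P1:I, P2:I, P3:I | bus: none
[13] P1: store L0 := 48 | P0:I, P1:M(48), P2:I, P3:I | bus: BusRdX,Flush
[14] P3: load  L0 | P0:I, P1:S(48), P2:I, P3:S(48) | bus: BusRd,Flush
[15] P0: store L1 := 57 | P0:M(57), P1:I, P2:I, P3:I | bus: none
[16] P0: store L0 := 80 | P0:M(80), P1:I, P2:I, P3:I | bus: BusRdX
[17] P2: store L0 := 54 | P0:I, P1:I, P2:M(54), P3:I | bus: BusRdX,Flush
[18] P1: store L1 := 60 | P0:I, P1:M(60), P2:I, P3:I | bus: BusRdX,Flush
[19] P2: store L0 := 62 | P0:I, P1:I, P2:M(62), P3:I | bus: none
[20] P0: load  L0 | P0:S(62), P1:I, P2:S(62), P3:I | bus: BusRd,Flush
[21] P2: load  L0 | P0:S(62), P1:I, P2:S(62), P3:I | bus: none
[22] P3: store L0 := 25 | P0:I, P1:I, P2:I, P3:M(25) | bus: BusRdX
[23] P3: load  L0 | P0:I, P1:I, P2:I, P3:M(25) | bus: none
[24] P0: store L0 := 91 | P0:M(91), P1:I, P2:I, P3:I | bus: BusRdX,Flush
[25] P0: load  L0 | P0:M(91), P1:I, P2:I, P3:I | bus: none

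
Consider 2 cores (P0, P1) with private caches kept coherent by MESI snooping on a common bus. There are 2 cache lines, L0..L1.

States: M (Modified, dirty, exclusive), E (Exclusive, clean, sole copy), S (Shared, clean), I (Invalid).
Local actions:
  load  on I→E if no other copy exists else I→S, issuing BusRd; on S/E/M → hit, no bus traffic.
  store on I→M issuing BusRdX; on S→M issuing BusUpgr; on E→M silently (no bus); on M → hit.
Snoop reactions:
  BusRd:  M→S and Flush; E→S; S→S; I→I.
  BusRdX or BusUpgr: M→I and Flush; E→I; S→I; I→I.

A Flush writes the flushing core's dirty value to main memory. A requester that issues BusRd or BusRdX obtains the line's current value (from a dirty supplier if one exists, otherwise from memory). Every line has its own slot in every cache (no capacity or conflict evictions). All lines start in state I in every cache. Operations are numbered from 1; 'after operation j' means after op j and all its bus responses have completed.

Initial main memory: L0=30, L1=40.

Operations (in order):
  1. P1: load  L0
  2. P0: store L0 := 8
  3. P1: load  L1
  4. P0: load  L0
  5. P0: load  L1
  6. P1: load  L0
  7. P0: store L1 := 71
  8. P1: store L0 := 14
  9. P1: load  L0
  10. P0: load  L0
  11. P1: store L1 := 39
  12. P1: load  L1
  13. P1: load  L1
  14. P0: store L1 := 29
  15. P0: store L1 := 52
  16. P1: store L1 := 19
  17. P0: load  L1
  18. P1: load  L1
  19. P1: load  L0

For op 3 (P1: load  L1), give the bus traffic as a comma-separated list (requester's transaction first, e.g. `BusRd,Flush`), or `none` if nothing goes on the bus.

bus = BusRd

step 1: P1: load  L0  ⟶  IE  (L0)  txn=BusRd  M[L0]=30
step 2: P0: store L0 := 8  ⟶  MI  (L0)  txn=BusRdX  M[L0]=30
step 3: P1: load  L1  ⟶  IE  (L1)  txn=BusRd  M[L1]=40
step 4: P0: load  L0  ⟶  MI  (L0)  txn=∅  M[L0]=30
step 5: P0: load  L1  ⟶  SS  (L1)  txn=BusRd  M[L1]=40
step 6: P1: load  L0  ⟶  SS  (L0)  txn=BusRd+Flush  M[L0]=8
step 7: P0: store L1 := 71  ⟶  MI  (L1)  txn=BusUpgr  M[L1]=40
step 8: P1: store L0 := 14  ⟶  IM  (L0)  txn=BusUpgr  M[L0]=8
step 9: P1: load  L0  ⟶  IM  (L0)  txn=∅  M[L0]=8
step 10: P0: load  L0  ⟶  SS  (L0)  txn=BusRd+Flush  M[L0]=14
step 11: P1: store L1 := 39  ⟶  IM  (L1)  txn=BusRdX+Flush  M[L1]=71
step 12: P1: load  L1  ⟶  IM  (L1)  txn=∅  M[L1]=71
step 13: P1: load  L1  ⟶  IM  (L1)  txn=∅  M[L1]=71
step 14: P0: store L1 := 29  ⟶  MI  (L1)  txn=BusRdX+Flush  M[L1]=39
step 15: P0: store L1 := 52  ⟶  MI  (L1)  txn=∅  M[L1]=39
step 16: P1: store L1 := 19  ⟶  IM  (L1)  txn=BusRdX+Flush  M[L1]=52
step 17: P0: load  L1  ⟶  SS  (L1)  txn=BusRd+Flush  M[L1]=19
step 18: P1: load  L1  ⟶  SS  (L1)  txn=∅  M[L1]=19
step 19: P1: load  L0  ⟶  SS  (L0)  txn=∅  M[L0]=14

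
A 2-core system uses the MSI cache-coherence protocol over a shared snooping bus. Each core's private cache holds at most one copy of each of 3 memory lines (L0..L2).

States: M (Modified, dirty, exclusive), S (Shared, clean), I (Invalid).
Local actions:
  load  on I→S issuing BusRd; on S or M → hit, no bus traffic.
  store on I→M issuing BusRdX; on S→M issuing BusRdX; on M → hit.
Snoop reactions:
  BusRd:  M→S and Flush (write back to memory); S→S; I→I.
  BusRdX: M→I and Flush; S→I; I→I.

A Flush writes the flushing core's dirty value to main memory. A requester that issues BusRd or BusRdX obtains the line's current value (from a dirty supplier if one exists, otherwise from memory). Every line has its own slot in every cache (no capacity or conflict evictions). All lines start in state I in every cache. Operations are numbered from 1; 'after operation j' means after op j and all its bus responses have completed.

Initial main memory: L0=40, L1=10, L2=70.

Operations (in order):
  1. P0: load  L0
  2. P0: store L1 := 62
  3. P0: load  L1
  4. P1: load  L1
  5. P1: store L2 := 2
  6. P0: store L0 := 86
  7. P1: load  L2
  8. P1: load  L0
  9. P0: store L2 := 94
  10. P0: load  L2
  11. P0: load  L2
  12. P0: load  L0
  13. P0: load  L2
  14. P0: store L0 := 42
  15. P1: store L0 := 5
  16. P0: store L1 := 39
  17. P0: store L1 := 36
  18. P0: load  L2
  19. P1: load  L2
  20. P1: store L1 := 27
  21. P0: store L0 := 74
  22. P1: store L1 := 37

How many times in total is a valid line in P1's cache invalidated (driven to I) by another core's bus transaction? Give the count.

  op1 P0: load  L0 → S/I on L0; bus BusRd; mem=40
  op2 P0: store L1 := 62 → M/I on L1; bus BusRdX; mem=10
  op3 P0: load  L1 → M/I on L1; bus (none); mem=10
  op4 P1: load  L1 → S/S on L1; bus BusRd Flush; mem=62
  op5 P1: store L2 := 2 → I/M on L2; bus BusRdX; mem=70
  op6 P0: store L0 := 86 → M/I on L0; bus BusRdX; mem=40
  op7 P1: load  L2 → I/M on L2; bus (none); mem=70
  op8 P1: load  L0 → S/S on L0; bus BusRd Flush; mem=86
  op9 P0: store L2 := 94 → M/I on L2; bus BusRdX Flush; mem=2
  op10 P0: load  L2 → M/I on L2; bus (none); mem=2
  op11 P0: load  L2 → M/I on L2; bus (none); mem=2
  op12 P0: load  L0 → S/S on L0; bus (none); mem=86
  op13 P0: load  L2 → M/I on L2; bus (none); mem=2
  op14 P0: store L0 := 42 → M/I on L0; bus BusRdX; mem=86
  op15 P1: store L0 := 5 → I/M on L0; bus BusRdX Flush; mem=42
  op16 P0: store L1 := 39 → M/I on L1; bus BusRdX; mem=62
  op17 P0: store L1 := 36 → M/I on L1; bus (none); mem=62
  op18 P0: load  L2 → M/I on L2; bus (none); mem=2
  op19 P1: load  L2 → S/S on L2; bus BusRd Flush; mem=94
  op20 P1: store L1 := 27 → I/M on L1; bus BusRdX Flush; mem=36
  op21 P0: store L0 := 74 → M/I on L0; bus BusRdX Flush; mem=5
  op22 P1: store L1 := 37 → I/M on L1; bus (none); mem=36

invalidations = 4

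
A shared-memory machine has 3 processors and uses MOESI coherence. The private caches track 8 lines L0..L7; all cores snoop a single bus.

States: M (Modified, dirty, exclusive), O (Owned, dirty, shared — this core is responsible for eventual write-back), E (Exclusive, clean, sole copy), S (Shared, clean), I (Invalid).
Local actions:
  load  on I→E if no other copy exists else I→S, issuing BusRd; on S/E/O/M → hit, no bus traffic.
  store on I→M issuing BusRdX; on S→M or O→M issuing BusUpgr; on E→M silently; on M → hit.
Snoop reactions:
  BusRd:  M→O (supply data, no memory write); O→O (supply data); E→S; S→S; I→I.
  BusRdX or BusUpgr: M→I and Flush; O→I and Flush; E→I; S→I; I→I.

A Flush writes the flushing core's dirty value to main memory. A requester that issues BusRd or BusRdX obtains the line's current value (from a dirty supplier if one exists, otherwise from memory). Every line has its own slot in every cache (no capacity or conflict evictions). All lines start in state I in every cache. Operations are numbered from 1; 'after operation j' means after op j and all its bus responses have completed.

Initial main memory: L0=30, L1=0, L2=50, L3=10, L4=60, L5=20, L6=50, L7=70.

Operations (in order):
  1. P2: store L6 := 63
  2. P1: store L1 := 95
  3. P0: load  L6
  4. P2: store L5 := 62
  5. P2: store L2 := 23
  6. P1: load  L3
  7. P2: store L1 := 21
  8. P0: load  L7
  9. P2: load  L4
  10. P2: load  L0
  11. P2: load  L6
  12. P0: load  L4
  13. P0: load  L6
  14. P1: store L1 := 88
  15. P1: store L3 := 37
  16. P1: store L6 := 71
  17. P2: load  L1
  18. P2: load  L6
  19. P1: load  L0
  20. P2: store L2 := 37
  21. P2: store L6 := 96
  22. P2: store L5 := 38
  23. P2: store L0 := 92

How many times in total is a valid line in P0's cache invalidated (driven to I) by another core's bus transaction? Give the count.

  op1 P2: store L6 := 63 → I/I/M on L6; bus BusRdX; mem=50
  op2 P1: store L1 := 95 → I/M/I on L1; bus BusRdX; mem=0
  op3 P0: load  L6 → S/I/O on L6; bus BusRd; mem=50
  op4 P2: store L5 := 62 → I/I/M on L5; bus BusRdX; mem=20
  op5 P2: store L2 := 23 → I/I/M on L2; bus BusRdX; mem=50
  op6 P1: load  L3 → I/E/I on L3; bus BusRd; mem=10
  op7 P2: store L1 := 21 → I/I/M on L1; bus BusRdX Flush; mem=95
  op8 P0: load  L7 → E/I/I on L7; bus BusRd; mem=70
  op9 P2: load  L4 → I/I/E on L4; bus BusRd; mem=60
  op10 P2: load  L0 → I/I/E on L0; bus BusRd; mem=30
  op11 P2: load  L6 → S/I/O on L6; bus (none); mem=50
  op12 P0: load  L4 → S/I/S on L4; bus BusRd; mem=60
  op13 P0: load  L6 → S/I/O on L6; bus (none); mem=50
  op14 P1: store L1 := 88 → I/M/I on L1; bus BusRdX Flush; mem=21
  op15 P1: store L3 := 37 → I/M/I on L3; bus (none); mem=10
  op16 P1: store L6 := 71 → I/M/I on L6; bus BusRdX Flush; mem=63
  op17 P2: load  L1 → I/O/S on L1; bus BusRd; mem=21
  op18 P2: load  L6 → I/O/S on L6; bus BusRd; mem=63
  op19 P1: load  L0 → I/S/S on L0; bus BusRd; mem=30
  op20 P2: store L2 := 37 → I/I/M on L2; bus (none); mem=50
  op21 P2: store L6 := 96 → I/I/M on L6; bus BusUpgr Flush; mem=71
  op22 P2: store L5 := 38 → I/I/M on L5; bus (none); mem=20
  op23 P2: store L0 := 92 → I/I/M on L0; bus BusUpgr; mem=30

invalidations = 1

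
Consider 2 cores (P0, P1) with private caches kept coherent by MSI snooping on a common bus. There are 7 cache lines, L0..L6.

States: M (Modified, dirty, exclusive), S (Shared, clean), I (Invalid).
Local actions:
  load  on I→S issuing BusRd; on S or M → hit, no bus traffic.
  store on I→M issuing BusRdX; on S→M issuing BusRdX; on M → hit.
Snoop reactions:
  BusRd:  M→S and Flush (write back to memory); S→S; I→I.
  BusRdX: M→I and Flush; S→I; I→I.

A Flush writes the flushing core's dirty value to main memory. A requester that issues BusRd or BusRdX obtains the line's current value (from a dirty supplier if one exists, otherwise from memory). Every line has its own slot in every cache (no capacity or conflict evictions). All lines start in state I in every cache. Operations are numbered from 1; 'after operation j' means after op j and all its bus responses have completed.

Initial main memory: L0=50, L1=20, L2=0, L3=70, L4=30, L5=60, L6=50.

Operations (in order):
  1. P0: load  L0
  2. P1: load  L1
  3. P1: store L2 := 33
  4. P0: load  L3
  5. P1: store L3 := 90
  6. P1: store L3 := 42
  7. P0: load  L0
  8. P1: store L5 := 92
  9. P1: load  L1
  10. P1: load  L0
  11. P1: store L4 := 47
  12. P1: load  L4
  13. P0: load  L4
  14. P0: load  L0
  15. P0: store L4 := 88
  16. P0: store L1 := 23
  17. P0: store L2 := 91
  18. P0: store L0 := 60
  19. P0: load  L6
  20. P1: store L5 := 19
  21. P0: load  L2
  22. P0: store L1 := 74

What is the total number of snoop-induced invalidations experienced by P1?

1. P0: load  L0  bus=[BusRd]  L0: P0=S P1=I  mem[L0]=50
2. P1: load  L1  bus=[BusRd]  L1: P0=I P1=S  mem[L1]=20
3. P1: store L2 := 33  bus=[BusRdX]  L2: P0=I P1=M  mem[L2]=0
4. P0: load  L3  bus=[BusRd]  L3: P0=S P1=I  mem[L3]=70
5. P1: store L3 := 90  bus=[BusRdX]  L3: P0=I P1=M  mem[L3]=70
6. P1: store L3 := 42  bus=[-]  L3: P0=I P1=M  mem[L3]=70
7. P0: load  L0  bus=[-]  L0: P0=S P1=I  mem[L0]=50
8. P1: store L5 := 92  bus=[BusRdX]  L5: P0=I P1=M  mem[L5]=60
9. P1: load  L1  bus=[-]  L1: P0=I P1=S  mem[L1]=20
10. P1: load  L0  bus=[BusRd]  L0: P0=S P1=S  mem[L0]=50
11. P1: store L4 := 47  bus=[BusRdX]  L4: P0=I P1=M  mem[L4]=30
12. P1: load  L4  bus=[-]  L4: P0=I P1=M  mem[L4]=30
13. P0: load  L4  bus=[BusRd,Flush]  L4: P0=S P1=S  mem[L4]=47
14. P0: load  L0  bus=[-]  L0: P0=S P1=S  mem[L0]=50
15. P0: store L4 := 88  bus=[BusRdX]  L4: P0=M P1=I  mem[L4]=47
16. P0: store L1 := 23  bus=[BusRdX]  L1: P0=M P1=I  mem[L1]=20
17. P0: store L2 := 91  bus=[BusRdX,Flush]  L2: P0=M P1=I  mem[L2]=33
18. P0: store L0 := 60  bus=[BusRdX]  L0: P0=M P1=I  mem[L0]=50
19. P0: load  L6  bus=[BusRd]  L6: P0=S P1=I  mem[L6]=50
20. P1: store L5 := 19  bus=[-]  L5: P0=I P1=M  mem[L5]=60
21. P0: load  L2  bus=[-]  L2: P0=M P1=I  mem[L2]=33
22. P0: store L1 := 74  bus=[-]  L1: P0=M P1=I  mem[L1]=20

invalidations = 4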